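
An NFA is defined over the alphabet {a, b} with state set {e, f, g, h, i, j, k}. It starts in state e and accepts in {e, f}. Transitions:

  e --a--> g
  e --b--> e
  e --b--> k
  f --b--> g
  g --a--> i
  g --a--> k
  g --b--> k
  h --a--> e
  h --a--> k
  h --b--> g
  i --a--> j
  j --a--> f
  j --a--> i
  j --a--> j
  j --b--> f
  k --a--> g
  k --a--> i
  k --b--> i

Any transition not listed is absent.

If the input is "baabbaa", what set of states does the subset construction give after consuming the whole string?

{g, i, j}

Start in {e}.
Read 'b': {e} → {e, k}.
Read 'a': {e, k} → {g, i}.
Read 'a': {g, i} → {i, j, k}.
Read 'b': {i, j, k} → {f, i}.
Read 'b': {f, i} → {g}.
Read 'a': {g} → {i, k}.
Read 'a': {i, k} → {g, i, j}.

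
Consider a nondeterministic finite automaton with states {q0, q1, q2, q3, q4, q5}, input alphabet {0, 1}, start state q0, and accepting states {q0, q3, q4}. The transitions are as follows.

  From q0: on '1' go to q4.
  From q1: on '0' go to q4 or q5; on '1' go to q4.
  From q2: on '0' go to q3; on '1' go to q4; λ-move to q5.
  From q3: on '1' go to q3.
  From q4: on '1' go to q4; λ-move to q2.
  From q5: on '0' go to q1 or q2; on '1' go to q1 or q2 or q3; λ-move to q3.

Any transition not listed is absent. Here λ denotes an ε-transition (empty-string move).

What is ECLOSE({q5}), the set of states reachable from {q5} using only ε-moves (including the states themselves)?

Begin with {q5}.
ε-move q5 → q3; add q3.

{q3, q5}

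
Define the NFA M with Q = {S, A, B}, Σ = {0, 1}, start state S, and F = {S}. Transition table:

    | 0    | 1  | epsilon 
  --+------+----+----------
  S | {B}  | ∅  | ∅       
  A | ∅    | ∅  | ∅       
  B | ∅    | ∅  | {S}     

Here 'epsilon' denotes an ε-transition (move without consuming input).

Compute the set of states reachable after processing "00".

Start in {S}.
Read '0': S→{B}; union {B}; ε-closure = {S, B}.
Read '0': S→{B}, B→∅; union {B}; ε-closure = {S, B}.

{S, B}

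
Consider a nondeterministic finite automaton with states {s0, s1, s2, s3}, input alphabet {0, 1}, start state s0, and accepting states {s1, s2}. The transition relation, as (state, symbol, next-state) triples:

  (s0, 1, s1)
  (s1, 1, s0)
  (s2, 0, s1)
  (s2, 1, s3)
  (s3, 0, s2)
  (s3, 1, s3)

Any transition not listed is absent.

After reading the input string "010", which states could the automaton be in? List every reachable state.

∅

Start in {s0}.
Read '0': {s0} → ∅.
The set is empty and remains empty for the remaining 2 symbols.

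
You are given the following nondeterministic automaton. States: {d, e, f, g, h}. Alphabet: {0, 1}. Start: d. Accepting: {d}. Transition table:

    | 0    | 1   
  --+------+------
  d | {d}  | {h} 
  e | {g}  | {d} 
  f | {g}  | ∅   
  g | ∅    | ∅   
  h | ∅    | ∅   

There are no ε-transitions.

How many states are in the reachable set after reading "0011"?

0

Start in {d}.
Read '0': {d} → {d}.
Read '0': {d} → {d}.
Read '1': {d} → {h}.
Read '1': {h} → ∅.
That set has 0 states.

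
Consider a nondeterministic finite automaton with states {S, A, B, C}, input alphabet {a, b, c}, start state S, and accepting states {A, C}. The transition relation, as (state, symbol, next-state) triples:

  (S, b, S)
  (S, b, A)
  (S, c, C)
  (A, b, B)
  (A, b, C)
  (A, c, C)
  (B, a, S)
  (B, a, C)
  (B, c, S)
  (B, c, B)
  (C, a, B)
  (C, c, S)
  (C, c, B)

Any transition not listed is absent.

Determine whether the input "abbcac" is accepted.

Start in {S}.
Read 'a': {S} → ∅.
The set is empty and remains empty for the remaining 5 symbols.
The final set ∅ contains no accepting state.

No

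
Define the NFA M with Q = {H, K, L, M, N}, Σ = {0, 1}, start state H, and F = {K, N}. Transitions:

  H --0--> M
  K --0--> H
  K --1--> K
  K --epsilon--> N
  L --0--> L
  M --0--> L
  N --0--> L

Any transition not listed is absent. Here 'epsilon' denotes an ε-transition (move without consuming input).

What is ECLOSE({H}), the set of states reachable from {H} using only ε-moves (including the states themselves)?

Begin with {H}.
No ε-moves leave this set, so the closure equals the set itself.

{H}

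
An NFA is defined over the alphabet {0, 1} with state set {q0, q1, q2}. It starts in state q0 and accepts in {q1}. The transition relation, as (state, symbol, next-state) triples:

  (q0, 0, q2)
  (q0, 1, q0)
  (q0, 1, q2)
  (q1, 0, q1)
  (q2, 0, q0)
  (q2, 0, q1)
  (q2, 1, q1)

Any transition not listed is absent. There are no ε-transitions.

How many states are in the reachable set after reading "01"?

1

Start in {q0}.
Read '0': {q0} → {q2}.
Read '1': {q2} → {q1}.
That set has 1 state.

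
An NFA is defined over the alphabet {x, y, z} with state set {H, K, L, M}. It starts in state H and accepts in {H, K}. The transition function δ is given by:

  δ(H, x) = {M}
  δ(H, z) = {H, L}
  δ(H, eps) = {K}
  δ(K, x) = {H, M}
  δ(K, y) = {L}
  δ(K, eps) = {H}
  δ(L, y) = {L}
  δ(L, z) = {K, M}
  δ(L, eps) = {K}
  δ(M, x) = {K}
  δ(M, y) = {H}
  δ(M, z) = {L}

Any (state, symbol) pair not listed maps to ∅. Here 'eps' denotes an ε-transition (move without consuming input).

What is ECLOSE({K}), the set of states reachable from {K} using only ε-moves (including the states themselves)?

{H, K}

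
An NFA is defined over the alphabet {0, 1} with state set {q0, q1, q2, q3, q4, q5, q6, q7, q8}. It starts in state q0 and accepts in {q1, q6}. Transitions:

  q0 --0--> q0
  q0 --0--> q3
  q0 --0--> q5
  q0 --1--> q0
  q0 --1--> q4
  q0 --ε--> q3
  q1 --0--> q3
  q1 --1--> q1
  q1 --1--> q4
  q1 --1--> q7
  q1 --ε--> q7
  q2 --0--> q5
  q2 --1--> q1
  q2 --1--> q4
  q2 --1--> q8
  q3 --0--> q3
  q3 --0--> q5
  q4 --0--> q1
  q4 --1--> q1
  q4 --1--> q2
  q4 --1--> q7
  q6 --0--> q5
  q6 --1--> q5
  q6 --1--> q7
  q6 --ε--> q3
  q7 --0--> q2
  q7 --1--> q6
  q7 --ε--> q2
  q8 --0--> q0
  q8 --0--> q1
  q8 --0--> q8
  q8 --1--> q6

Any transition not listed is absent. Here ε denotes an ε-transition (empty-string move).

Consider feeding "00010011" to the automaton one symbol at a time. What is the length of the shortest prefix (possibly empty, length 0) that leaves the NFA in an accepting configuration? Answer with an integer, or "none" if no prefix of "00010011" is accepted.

5

Start: ε-closure({q0}) = {q0, q3}.
Read '0': {q0, q3} → {q0, q3, q5}.
Read '0': {q0, q3, q5} → {q0, q3, q5}.
Read '0': {q0, q3, q5} → {q0, q3, q5}.
Read '1': {q0, q3, q5} → {q0, q3, q4}.
Read '0': {q0, q3, q4} → {q0, q1, q2, q3, q5, q7}.
None of the earlier sets intersect F, but {q0, q1, q2, q3, q5, q7} does.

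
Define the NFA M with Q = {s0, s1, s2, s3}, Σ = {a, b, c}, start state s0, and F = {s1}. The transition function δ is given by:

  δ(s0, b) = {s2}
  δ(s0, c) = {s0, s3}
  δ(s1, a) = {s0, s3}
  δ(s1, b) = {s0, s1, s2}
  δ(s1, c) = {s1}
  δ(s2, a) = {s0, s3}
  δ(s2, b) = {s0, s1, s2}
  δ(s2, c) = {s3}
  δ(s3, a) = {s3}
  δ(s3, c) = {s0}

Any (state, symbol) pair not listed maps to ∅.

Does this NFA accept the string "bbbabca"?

Start in {s0}.
Read 'b': s0→{s2}; now {s2}.
Read 'b': s2→{s0, s1, s2}; now {s0, s1, s2}.
Read 'b': s0→{s2}, s1→{s0, s1, s2}, s2→{s0, s1, s2}; now {s0, s1, s2}.
Read 'a': s0→∅, s1→{s0, s3}, s2→{s0, s3}; now {s0, s3}.
Read 'b': s0→{s2}, s3→∅; now {s2}.
Read 'c': s2→{s3}; now {s3}.
Read 'a': s3→{s3}; now {s3}.
The final set {s3} contains no accepting state.

No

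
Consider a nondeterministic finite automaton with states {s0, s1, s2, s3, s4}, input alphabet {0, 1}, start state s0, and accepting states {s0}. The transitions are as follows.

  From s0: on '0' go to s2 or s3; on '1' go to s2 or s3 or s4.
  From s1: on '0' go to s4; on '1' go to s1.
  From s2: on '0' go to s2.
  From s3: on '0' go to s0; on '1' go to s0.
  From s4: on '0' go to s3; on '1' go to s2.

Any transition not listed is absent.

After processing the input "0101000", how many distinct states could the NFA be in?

Start in {s0}.
Read '0': {s0} → {s2, s3}.
Read '1': {s2, s3} → {s0}.
Read '0': {s0} → {s2, s3}.
Read '1': {s2, s3} → {s0}.
Read '0': {s0} → {s2, s3}.
Read '0': {s2, s3} → {s0, s2}.
Read '0': {s0, s2} → {s2, s3}.
That set has 2 states.

2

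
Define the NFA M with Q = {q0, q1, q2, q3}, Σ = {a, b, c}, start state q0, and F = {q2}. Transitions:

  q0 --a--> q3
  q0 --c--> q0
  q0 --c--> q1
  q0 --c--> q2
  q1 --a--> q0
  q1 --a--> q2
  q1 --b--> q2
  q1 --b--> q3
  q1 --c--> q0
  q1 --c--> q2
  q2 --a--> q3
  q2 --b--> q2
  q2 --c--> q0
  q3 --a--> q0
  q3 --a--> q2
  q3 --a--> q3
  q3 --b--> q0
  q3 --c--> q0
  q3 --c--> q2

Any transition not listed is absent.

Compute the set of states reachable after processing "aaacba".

{q0, q2, q3}

Start in {q0}.
Read 'a': q0→{q3}; now {q3}.
Read 'a': q3→{q0, q2, q3}; now {q0, q2, q3}.
Read 'a': q0→{q3}, q2→{q3}, q3→{q0, q2, q3}; now {q0, q2, q3}.
Read 'c': q0→{q0, q1, q2}, q2→{q0}, q3→{q0, q2}; now {q0, q1, q2}.
Read 'b': q0→∅, q1→{q2, q3}, q2→{q2}; now {q2, q3}.
Read 'a': q2→{q3}, q3→{q0, q2, q3}; now {q0, q2, q3}.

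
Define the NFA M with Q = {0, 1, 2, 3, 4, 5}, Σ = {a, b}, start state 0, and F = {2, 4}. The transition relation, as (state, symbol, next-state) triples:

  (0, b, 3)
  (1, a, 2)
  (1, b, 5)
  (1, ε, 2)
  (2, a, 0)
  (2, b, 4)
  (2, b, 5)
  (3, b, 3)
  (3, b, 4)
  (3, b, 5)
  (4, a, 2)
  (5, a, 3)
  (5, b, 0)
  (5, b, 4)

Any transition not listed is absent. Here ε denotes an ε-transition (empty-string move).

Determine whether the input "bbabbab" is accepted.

Start in {0}.
Read 'b': {0} → {3}.
Read 'b': {3} → {3, 4, 5}.
Read 'a': {3, 4, 5} → {2, 3}.
Read 'b': {2, 3} → {3, 4, 5}.
Read 'b': {3, 4, 5} → {0, 3, 4, 5}.
Read 'a': {0, 3, 4, 5} → {2, 3}.
Read 'b': {2, 3} → {3, 4, 5}.
The final set {3, 4, 5} contains the accepting state 4.

Yes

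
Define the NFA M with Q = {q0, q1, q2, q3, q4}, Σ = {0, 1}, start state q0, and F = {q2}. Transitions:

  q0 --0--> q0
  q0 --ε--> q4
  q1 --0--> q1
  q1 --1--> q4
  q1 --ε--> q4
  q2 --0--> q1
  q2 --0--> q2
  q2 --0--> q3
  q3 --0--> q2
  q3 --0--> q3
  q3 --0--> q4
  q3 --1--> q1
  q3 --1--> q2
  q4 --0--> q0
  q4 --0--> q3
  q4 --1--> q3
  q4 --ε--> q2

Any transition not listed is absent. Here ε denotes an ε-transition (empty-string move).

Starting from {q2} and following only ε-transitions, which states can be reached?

{q2}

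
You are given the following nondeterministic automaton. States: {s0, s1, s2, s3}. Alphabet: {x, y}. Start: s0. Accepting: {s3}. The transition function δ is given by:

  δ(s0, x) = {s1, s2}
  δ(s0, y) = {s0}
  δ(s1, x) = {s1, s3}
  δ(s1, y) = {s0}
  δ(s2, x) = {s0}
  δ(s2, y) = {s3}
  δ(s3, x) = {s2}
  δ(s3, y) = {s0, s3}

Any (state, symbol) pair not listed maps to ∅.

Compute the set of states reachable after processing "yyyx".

Start in {s0}.
Read 'y': s0→{s0}; now {s0}.
Read 'y': s0→{s0}; now {s0}.
Read 'y': s0→{s0}; now {s0}.
Read 'x': s0→{s1, s2}; now {s1, s2}.

{s1, s2}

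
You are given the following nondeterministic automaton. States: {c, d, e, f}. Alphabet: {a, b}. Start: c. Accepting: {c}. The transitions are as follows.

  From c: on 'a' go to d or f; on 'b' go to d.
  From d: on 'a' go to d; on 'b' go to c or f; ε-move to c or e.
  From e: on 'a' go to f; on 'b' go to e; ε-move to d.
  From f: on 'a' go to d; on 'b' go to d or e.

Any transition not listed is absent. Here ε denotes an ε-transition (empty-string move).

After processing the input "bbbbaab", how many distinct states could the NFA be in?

4

Start in {c}.
Read 'b': {c} → {c, d, e}.
Read 'b': {c, d, e} → {c, d, e, f}.
Read 'b': {c, d, e, f} → {c, d, e, f}.
Read 'b': {c, d, e, f} → {c, d, e, f}.
Read 'a': {c, d, e, f} → {c, d, e, f}.
Read 'a': {c, d, e, f} → {c, d, e, f}.
Read 'b': {c, d, e, f} → {c, d, e, f}.
That set has 4 states.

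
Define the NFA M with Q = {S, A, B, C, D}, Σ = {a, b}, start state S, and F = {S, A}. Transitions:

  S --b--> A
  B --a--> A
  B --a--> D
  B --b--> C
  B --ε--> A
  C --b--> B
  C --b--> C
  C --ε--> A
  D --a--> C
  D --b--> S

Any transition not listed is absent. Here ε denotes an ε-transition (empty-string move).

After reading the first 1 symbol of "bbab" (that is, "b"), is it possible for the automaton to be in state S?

No

Start in {S}.
Read 'b': S→{A}; now {A}.
State S is not in {A}.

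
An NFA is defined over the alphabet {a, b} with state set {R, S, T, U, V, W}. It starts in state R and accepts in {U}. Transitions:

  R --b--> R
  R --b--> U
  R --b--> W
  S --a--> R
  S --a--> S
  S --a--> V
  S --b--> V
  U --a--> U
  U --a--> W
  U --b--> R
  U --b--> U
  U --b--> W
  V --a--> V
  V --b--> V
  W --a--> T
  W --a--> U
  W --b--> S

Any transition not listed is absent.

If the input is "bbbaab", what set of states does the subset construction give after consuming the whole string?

Start in {R}.
Read 'b': {R} → {R, U, W}.
Read 'b': {R, U, W} → {R, S, U, W}.
Read 'b': {R, S, U, W} → {R, S, U, V, W}.
Read 'a': {R, S, U, V, W} → {R, S, T, U, V, W}.
Read 'a': {R, S, T, U, V, W} → {R, S, T, U, V, W}.
Read 'b': {R, S, T, U, V, W} → {R, S, U, V, W}.

{R, S, U, V, W}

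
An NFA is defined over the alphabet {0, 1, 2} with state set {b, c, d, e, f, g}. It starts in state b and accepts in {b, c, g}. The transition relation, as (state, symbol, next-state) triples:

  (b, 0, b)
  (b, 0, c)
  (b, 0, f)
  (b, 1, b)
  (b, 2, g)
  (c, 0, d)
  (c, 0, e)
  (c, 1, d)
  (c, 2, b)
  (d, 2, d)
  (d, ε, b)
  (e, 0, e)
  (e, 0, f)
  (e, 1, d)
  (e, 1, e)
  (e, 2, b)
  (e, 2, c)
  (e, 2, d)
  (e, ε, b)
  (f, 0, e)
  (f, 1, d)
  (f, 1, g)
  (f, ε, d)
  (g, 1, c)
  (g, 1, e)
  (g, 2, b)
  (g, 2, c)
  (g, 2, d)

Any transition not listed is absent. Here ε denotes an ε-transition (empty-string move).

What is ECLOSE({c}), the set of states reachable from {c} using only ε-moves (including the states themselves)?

{c}

Begin with {c}.
No ε-moves leave this set, so the closure equals the set itself.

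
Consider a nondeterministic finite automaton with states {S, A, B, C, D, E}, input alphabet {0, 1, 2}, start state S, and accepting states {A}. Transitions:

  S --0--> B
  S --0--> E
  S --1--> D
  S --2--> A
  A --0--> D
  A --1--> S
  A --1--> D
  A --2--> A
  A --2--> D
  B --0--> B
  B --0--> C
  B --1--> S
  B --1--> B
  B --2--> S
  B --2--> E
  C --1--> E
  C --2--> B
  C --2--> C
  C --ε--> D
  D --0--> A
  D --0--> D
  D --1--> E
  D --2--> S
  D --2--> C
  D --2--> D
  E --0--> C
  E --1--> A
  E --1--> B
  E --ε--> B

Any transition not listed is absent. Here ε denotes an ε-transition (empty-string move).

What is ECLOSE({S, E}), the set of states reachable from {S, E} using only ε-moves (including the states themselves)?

Begin with {S, E}.
ε-move E → B; add B.

{S, B, E}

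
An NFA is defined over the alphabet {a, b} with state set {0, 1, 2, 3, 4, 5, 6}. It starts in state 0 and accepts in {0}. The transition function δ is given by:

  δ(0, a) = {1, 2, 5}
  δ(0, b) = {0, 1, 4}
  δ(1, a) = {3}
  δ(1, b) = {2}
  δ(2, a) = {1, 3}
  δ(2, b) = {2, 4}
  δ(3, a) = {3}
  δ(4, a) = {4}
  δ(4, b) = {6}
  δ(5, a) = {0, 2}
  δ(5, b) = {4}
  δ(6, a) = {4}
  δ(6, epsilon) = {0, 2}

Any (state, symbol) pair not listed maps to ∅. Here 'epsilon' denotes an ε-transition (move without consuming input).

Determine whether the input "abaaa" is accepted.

Start in {0}.
Read 'a': 0→{1, 2, 5}; now {1, 2, 5}.
Read 'b': 1→{2}, 2→{2, 4}, 5→{4}; now {2, 4}.
Read 'a': 2→{1, 3}, 4→{4}; now {1, 3, 4}.
Read 'a': 1→{3}, 3→{3}, 4→{4}; now {3, 4}.
Read 'a': 3→{3}, 4→{4}; now {3, 4}.
The final set {3, 4} contains no accepting state.

No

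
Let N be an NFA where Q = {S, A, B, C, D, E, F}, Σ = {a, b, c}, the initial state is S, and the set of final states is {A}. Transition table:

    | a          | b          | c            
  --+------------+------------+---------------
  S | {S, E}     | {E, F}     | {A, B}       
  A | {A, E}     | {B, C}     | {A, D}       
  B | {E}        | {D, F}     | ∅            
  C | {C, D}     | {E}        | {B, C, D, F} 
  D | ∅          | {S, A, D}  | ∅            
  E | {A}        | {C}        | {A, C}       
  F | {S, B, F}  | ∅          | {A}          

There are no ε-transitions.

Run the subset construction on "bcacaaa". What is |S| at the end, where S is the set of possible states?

7

Start in {S}.
Read 'b': {S} → {E, F}.
Read 'c': {E, F} → {A, C}.
Read 'a': {A, C} → {A, C, D, E}.
Read 'c': {A, C, D, E} → {A, B, C, D, F}.
Read 'a': {A, B, C, D, F} → {S, A, B, C, D, E, F}.
Read 'a': {S, A, B, C, D, E, F} → {S, A, B, C, D, E, F}.
Read 'a': {S, A, B, C, D, E, F} → {S, A, B, C, D, E, F}.
That set has 7 states.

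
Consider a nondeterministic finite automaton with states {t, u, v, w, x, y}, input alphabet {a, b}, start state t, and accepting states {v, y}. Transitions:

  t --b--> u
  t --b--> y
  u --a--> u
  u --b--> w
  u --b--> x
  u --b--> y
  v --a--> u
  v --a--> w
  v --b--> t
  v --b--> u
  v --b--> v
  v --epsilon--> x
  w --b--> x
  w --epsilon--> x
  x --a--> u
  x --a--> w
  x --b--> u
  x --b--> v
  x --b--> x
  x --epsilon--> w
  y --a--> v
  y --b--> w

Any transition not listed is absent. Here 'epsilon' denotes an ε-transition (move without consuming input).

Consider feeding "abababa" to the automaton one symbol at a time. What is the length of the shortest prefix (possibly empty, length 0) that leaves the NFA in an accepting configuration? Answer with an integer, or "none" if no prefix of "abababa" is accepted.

none

Start in {t}.
Read 'a': t→∅; now ∅.
The set is empty and remains empty for the remaining 6 symbols.
No reachable set along the way intersects F.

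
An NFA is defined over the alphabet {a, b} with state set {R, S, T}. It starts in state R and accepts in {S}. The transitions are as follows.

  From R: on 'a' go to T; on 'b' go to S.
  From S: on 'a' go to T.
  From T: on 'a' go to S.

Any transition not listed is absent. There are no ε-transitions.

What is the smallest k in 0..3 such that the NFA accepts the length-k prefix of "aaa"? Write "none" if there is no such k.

2

Start in {R}.
Read 'a': R→{T}; now {T}.
Read 'a': T→{S}; now {S}.
None of the earlier sets intersect F, but {S} does.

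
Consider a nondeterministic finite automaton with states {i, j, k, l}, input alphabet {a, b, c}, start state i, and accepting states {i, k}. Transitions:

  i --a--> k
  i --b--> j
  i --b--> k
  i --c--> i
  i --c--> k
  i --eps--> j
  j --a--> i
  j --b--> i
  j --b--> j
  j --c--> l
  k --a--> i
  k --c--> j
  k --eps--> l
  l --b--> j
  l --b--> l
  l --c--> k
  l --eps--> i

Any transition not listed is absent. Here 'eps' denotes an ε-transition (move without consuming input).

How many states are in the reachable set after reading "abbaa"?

Start: ε-closure({i}) = {i, j}.
Read 'a': {i, j} → {i, j, k, l}.
Read 'b': {i, j, k, l} → {i, j, k, l}.
Read 'b': {i, j, k, l} → {i, j, k, l}.
Read 'a': {i, j, k, l} → {i, j, k, l}.
Read 'a': {i, j, k, l} → {i, j, k, l}.
That set has 4 states.

4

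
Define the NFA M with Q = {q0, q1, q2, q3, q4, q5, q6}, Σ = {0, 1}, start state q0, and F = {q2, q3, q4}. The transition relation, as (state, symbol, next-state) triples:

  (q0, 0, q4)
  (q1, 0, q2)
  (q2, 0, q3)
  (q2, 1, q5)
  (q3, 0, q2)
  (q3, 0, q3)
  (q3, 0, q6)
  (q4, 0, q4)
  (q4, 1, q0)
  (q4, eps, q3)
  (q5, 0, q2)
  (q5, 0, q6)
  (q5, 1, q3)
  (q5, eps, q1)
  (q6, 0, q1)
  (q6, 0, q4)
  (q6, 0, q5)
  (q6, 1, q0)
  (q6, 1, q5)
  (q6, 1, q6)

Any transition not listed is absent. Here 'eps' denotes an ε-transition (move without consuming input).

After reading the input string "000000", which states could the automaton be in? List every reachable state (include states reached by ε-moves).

Start in {q0}.
Read '0': q0→{q4}; union {q4}; ε-closure = {q3, q4}.
Read '0': q3→{q2, q3, q6}, q4→{q4}; now {q2, q3, q4, q6}.
Read '0': q2→{q3}, q3→{q2, q3, q6}, q4→{q4}, q6→{q1, q4, q5}; now {q1, q2, q3, q4, q5, q6}.
Read '0': q1→{q2}, q2→{q3}, q3→{q2, q3, q6}, q4→{q4}, q5→{q2, q6}, q6→{q1, q4, q5}; now {q1, q2, q3, q4, q5, q6}.
Read '0': q1→{q2}, q2→{q3}, q3→{q2, q3, q6}, q4→{q4}, q5→{q2, q6}, q6→{q1, q4, q5}; now {q1, q2, q3, q4, q5, q6}.
Read '0': q1→{q2}, q2→{q3}, q3→{q2, q3, q6}, q4→{q4}, q5→{q2, q6}, q6→{q1, q4, q5}; now {q1, q2, q3, q4, q5, q6}.

{q1, q2, q3, q4, q5, q6}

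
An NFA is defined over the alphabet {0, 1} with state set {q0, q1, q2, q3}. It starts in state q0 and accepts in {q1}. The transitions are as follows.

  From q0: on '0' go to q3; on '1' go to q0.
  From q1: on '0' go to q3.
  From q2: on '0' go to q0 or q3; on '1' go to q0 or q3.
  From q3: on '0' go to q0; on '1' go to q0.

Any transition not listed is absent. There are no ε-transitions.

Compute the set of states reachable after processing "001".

{q0}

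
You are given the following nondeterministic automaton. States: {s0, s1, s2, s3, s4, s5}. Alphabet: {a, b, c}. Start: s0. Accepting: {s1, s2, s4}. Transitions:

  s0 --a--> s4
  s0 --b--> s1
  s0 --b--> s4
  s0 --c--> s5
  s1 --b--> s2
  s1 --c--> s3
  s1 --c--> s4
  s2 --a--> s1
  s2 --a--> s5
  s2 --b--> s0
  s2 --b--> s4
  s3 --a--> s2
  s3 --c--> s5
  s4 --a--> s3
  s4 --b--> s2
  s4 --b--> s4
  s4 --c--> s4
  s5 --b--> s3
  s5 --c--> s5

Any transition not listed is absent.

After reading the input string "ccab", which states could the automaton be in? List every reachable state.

Start in {s0}.
Read 'c': s0→{s5}; now {s5}.
Read 'c': s5→{s5}; now {s5}.
Read 'a': s5→∅; now ∅.
The set is empty and remains empty for the remaining 1 symbol.

∅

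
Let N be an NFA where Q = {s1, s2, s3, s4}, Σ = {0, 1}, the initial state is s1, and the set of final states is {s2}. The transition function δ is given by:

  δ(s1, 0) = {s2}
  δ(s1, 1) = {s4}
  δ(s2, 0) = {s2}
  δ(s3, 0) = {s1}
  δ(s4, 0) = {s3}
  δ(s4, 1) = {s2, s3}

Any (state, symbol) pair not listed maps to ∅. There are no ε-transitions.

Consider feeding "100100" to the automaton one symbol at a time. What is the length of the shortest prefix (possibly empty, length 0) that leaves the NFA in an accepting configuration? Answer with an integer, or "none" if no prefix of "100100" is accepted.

Start in {s1}.
Read '1': {s1} → {s4}.
Read '0': {s4} → {s3}.
Read '0': {s3} → {s1}.
Read '1': {s1} → {s4}.
Read '0': {s4} → {s3}.
Read '0': {s3} → {s1}.
No reachable set along the way intersects F.

none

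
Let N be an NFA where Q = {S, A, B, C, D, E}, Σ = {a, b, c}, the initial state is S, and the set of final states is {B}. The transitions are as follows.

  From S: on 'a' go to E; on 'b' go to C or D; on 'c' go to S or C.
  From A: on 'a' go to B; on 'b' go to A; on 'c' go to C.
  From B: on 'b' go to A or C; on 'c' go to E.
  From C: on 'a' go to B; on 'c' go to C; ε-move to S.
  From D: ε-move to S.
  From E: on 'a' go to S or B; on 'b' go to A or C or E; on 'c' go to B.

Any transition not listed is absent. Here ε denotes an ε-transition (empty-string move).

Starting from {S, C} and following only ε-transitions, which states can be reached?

Begin with {S, C}.
No ε-moves leave this set, so the closure equals the set itself.

{S, C}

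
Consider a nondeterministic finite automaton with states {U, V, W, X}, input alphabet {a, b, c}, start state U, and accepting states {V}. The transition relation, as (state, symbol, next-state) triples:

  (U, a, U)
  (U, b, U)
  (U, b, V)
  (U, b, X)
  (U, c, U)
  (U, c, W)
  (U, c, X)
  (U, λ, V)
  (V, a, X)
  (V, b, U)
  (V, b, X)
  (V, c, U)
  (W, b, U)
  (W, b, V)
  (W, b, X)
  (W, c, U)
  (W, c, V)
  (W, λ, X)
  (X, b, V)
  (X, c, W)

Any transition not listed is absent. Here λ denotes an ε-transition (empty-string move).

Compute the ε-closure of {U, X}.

{U, V, X}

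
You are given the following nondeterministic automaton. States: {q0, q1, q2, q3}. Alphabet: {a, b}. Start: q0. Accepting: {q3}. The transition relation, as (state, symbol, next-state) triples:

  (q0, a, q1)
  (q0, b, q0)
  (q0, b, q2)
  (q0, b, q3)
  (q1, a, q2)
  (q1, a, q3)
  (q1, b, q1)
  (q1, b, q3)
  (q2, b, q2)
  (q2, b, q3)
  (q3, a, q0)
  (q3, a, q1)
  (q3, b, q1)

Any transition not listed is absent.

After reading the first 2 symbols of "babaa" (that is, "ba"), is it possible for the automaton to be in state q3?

No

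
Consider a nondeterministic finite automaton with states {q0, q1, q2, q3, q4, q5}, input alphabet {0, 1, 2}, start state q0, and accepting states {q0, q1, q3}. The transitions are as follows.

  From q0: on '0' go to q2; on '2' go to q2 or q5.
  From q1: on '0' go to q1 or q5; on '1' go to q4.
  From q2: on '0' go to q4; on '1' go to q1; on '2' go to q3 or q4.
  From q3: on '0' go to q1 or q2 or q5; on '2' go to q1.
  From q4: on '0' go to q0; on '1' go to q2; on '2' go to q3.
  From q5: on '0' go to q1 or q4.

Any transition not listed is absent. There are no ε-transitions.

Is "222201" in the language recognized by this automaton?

Start in {q0}.
Read '2': {q0} → {q2, q5}.
Read '2': {q2, q5} → {q3, q4}.
Read '2': {q3, q4} → {q1, q3}.
Read '2': {q1, q3} → {q1}.
Read '0': {q1} → {q1, q5}.
Read '1': {q1, q5} → {q4}.
The final set {q4} contains no accepting state.

No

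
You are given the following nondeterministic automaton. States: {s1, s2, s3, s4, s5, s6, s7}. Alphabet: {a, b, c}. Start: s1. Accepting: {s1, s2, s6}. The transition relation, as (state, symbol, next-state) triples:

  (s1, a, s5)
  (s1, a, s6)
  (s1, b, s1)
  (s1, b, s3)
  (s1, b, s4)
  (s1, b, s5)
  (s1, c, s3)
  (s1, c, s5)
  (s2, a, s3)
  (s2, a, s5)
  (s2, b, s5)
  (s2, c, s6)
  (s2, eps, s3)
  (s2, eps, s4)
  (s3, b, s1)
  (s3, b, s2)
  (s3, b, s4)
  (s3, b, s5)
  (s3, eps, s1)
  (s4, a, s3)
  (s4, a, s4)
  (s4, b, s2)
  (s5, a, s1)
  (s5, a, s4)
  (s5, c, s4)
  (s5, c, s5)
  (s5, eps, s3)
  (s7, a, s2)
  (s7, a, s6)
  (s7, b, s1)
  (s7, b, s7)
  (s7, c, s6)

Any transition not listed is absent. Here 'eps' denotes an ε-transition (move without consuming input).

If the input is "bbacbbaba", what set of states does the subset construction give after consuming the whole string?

{s1, s3, s4, s5, s6}

Start in {s1}.
Read 'b': {s1} → {s1, s3, s4, s5}.
Read 'b': {s1, s3, s4, s5} → {s1, s2, s3, s4, s5}.
Read 'a': {s1, s2, s3, s4, s5} → {s1, s3, s4, s5, s6}.
Read 'c': {s1, s3, s4, s5, s6} → {s1, s3, s4, s5}.
Read 'b': {s1, s3, s4, s5} → {s1, s2, s3, s4, s5}.
Read 'b': {s1, s2, s3, s4, s5} → {s1, s2, s3, s4, s5}.
Read 'a': {s1, s2, s3, s4, s5} → {s1, s3, s4, s5, s6}.
Read 'b': {s1, s3, s4, s5, s6} → {s1, s2, s3, s4, s5}.
Read 'a': {s1, s2, s3, s4, s5} → {s1, s3, s4, s5, s6}.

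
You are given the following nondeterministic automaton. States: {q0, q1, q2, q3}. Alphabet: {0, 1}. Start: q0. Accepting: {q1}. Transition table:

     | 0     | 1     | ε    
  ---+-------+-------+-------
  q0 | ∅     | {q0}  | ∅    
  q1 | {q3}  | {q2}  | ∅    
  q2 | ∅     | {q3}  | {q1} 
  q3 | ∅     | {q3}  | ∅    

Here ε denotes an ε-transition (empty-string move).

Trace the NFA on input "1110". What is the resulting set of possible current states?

∅

Start in {q0}.
Read '1': q0→{q0}; now {q0}.
Read '1': q0→{q0}; now {q0}.
Read '1': q0→{q0}; now {q0}.
Read '0': q0→∅; now ∅.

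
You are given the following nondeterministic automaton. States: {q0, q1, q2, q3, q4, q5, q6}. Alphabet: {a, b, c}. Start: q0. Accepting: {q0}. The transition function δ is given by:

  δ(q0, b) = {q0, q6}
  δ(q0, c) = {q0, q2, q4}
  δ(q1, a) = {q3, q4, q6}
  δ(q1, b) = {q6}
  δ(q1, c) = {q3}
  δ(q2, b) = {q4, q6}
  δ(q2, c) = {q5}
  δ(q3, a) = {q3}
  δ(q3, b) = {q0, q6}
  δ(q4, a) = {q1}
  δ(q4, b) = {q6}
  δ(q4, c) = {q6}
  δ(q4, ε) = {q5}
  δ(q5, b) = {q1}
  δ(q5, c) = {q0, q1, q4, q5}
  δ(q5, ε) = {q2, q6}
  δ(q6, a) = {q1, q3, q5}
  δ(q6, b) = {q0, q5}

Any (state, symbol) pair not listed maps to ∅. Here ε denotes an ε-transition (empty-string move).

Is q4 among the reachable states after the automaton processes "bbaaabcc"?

Start in {q0}.
Read 'b': q0→{q0, q6}; now {q0, q6}.
Read 'b': q0→{q0, q6}, q6→{q0, q5}; union {q0, q5, q6}; ε-closure = {q0, q2, q5, q6}.
Read 'a': q0→∅, q2→∅, q5→∅, q6→{q1, q3, q5}; union {q1, q3, q5}; ε-closure = {q1, q2, q3, q5, q6}.
Read 'a': q1→{q3, q4, q6}, q2→∅, q3→{q3}, q5→∅, q6→{q1, q3, q5}; union {q1, q3, q4, q5, q6}; ε-closure = {q1, q2, q3, q4, q5, q6}.
Read 'a': q1→{q3, q4, q6}, q2→∅, q3→{q3}, q4→{q1}, q5→∅, q6→{q1, q3, q5}; union {q1, q3, q4, q5, q6}; ε-closure = {q1, q2, q3, q4, q5, q6}.
Read 'b': q1→{q6}, q2→{q4, q6}, q3→{q0, q6}, q4→{q6}, q5→{q1}, q6→{q0, q5}; union {q0, q1, q4, q5, q6}; ε-closure = {q0, q1, q2, q4, q5, q6}.
Read 'c': q0→{q0, q2, q4}, q1→{q3}, q2→{q5}, q4→{q6}, q5→{q0, q1, q4, q5}, q6→∅; now {q0, q1, q2, q3, q4, q5, q6}.
Read 'c': q0→{q0, q2, q4}, q1→{q3}, q2→{q5}, q3→∅, q4→{q6}, q5→{q0, q1, q4, q5}, q6→∅; now {q0, q1, q2, q3, q4, q5, q6}.
State q4 is in {q0, q1, q2, q3, q4, q5, q6}.

Yes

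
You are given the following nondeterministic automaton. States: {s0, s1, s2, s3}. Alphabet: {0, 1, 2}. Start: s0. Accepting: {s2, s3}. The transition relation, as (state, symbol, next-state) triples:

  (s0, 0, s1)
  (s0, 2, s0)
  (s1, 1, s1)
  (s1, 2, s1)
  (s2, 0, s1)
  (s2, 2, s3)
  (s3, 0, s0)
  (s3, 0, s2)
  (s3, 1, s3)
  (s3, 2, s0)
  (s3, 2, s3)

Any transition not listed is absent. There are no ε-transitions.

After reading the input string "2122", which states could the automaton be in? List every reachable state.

∅

Start in {s0}.
Read '2': s0→{s0}; now {s0}.
Read '1': s0→∅; now ∅.
The set is empty and remains empty for the remaining 2 symbols.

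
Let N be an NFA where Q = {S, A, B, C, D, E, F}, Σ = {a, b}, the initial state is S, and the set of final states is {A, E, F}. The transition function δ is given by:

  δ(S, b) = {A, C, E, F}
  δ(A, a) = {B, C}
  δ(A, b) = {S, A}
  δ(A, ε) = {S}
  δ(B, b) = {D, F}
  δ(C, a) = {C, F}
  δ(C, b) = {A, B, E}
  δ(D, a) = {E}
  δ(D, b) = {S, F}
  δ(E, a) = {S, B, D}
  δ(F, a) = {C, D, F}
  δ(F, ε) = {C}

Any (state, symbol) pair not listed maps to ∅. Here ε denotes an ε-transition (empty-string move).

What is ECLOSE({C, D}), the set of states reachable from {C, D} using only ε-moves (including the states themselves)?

{C, D}

Begin with {C, D}.
No ε-moves leave this set, so the closure equals the set itself.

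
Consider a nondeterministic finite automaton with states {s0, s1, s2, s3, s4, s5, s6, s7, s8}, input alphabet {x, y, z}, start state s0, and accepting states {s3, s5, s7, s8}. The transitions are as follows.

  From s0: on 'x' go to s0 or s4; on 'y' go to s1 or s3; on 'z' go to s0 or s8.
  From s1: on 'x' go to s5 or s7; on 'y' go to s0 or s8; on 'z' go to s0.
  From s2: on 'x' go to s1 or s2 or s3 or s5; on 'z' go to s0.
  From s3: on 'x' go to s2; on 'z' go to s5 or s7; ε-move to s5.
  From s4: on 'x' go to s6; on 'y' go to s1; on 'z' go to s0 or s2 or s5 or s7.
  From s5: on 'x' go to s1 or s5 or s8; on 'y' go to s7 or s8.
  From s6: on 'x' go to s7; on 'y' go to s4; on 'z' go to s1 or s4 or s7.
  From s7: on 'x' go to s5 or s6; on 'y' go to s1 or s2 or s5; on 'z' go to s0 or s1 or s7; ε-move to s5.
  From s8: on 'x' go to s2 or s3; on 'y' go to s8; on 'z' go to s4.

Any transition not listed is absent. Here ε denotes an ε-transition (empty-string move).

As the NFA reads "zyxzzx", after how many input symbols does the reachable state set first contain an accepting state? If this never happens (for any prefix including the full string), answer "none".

Start in {s0}.
Read 'z': s0→{s0, s8}; now {s0, s8}.
None of the earlier sets intersect F, but {s0, s8} does.

1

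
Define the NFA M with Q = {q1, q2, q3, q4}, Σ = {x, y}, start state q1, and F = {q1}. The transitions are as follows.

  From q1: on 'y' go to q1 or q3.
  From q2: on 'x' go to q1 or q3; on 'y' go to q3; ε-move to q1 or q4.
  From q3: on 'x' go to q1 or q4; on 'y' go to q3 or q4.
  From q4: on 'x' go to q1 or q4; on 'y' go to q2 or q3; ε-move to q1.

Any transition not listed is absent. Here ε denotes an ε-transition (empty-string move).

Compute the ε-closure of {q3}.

Begin with {q3}.
No ε-moves leave this set, so the closure equals the set itself.

{q3}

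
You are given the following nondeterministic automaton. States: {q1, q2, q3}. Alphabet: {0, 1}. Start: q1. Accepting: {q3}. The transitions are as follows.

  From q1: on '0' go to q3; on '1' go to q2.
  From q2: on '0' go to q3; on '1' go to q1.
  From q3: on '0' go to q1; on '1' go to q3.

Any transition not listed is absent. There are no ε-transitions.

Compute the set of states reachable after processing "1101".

Start in {q1}.
Read '1': q1→{q2}; now {q2}.
Read '1': q2→{q1}; now {q1}.
Read '0': q1→{q3}; now {q3}.
Read '1': q3→{q3}; now {q3}.

{q3}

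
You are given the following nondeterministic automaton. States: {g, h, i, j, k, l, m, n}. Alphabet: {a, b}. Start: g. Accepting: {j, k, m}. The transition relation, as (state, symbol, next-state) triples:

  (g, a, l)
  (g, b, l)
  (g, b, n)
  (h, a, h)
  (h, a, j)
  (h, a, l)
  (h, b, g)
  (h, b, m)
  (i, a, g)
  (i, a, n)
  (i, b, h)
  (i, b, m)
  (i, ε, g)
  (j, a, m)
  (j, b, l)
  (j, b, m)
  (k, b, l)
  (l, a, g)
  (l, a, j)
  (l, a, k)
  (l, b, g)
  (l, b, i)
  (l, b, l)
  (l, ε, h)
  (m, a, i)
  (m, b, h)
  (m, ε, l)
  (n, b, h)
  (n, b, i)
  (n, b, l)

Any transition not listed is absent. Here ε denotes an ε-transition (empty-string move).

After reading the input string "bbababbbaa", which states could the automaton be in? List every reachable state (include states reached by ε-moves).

Start in {g}.
Read 'b': {g} → {h, l, n}.
Read 'b': {h, l, n} → {g, h, i, l, m}.
Read 'a': {g, h, i, l, m} → {g, h, i, j, k, l, n}.
Read 'b': {g, h, i, j, k, l, n} → {g, h, i, l, m, n}.
Read 'a': {g, h, i, l, m, n} → {g, h, i, j, k, l, n}.
Read 'b': {g, h, i, j, k, l, n} → {g, h, i, l, m, n}.
Read 'b': {g, h, i, l, m, n} → {g, h, i, l, m, n}.
Read 'b': {g, h, i, l, m, n} → {g, h, i, l, m, n}.
Read 'a': {g, h, i, l, m, n} → {g, h, i, j, k, l, n}.
Read 'a': {g, h, i, j, k, l, n} → {g, h, j, k, l, m, n}.

{g, h, j, k, l, m, n}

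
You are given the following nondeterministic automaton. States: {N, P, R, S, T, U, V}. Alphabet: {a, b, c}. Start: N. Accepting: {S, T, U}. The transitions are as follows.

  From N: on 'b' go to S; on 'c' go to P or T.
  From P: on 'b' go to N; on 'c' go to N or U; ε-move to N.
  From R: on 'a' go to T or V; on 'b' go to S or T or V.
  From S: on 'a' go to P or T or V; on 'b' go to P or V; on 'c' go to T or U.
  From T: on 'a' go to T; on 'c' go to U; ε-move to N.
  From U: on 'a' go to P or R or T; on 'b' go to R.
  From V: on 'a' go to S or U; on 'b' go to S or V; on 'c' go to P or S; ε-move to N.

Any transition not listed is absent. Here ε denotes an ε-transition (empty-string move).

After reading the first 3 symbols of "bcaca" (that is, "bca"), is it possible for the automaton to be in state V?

Start in {N}.
Read 'b': N→{S}; now {S}.
Read 'c': S→{T, U}; union {T, U}; ε-closure = {N, T, U}.
Read 'a': N→∅, T→{T}, U→{P, R, T}; union {P, R, T}; ε-closure = {N, P, R, T}.
State V is not in {N, P, R, T}.

No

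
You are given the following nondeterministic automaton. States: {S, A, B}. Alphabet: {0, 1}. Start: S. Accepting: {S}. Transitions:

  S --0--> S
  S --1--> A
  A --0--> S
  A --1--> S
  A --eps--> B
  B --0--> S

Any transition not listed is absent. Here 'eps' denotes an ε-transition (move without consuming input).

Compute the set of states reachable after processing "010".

{S}

Start in {S}.
Read '0': {S} → {S}.
Read '1': {S} → {A, B}.
Read '0': {A, B} → {S}.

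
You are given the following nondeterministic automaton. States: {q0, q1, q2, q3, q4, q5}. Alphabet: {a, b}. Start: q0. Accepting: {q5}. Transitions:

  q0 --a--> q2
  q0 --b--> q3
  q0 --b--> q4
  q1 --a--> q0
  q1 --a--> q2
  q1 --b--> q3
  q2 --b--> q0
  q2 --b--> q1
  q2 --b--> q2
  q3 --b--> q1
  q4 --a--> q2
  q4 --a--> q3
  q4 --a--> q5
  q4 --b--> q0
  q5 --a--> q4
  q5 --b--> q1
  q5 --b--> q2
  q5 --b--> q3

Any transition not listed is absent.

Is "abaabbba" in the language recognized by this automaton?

Yes

Start in {q0}.
Read 'a': q0→{q2}; now {q2}.
Read 'b': q2→{q0, q1, q2}; now {q0, q1, q2}.
Read 'a': q0→{q2}, q1→{q0, q2}, q2→∅; now {q0, q2}.
Read 'a': q0→{q2}, q2→∅; now {q2}.
Read 'b': q2→{q0, q1, q2}; now {q0, q1, q2}.
Read 'b': q0→{q3, q4}, q1→{q3}, q2→{q0, q1, q2}; now {q0, q1, q2, q3, q4}.
Read 'b': q0→{q3, q4}, q1→{q3}, q2→{q0, q1, q2}, q3→{q1}, q4→{q0}; now {q0, q1, q2, q3, q4}.
Read 'a': q0→{q2}, q1→{q0, q2}, q2→∅, q3→∅, q4→{q2, q3, q5}; now {q0, q2, q3, q5}.
The final set {q0, q2, q3, q5} contains the accepting state q5.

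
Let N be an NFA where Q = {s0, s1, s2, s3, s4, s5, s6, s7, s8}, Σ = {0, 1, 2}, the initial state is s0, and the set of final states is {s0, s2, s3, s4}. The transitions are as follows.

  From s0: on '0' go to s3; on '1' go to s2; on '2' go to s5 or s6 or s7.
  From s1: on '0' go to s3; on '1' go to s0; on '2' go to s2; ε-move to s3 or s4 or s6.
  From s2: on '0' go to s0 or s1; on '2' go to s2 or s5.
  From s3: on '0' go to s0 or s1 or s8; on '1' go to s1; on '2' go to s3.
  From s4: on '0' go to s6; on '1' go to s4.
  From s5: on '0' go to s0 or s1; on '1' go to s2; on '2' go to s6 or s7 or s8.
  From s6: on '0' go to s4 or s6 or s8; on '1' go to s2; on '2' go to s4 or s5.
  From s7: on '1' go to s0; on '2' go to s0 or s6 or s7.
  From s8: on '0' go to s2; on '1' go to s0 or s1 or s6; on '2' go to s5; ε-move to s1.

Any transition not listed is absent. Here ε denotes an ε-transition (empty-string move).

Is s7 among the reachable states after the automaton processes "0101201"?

Start in {s0}.
Read '0': {s0} → {s3}.
Read '1': {s3} → {s1, s3, s4, s6}.
Read '0': {s1, s3, s4, s6} → {s0, s1, s3, s4, s6, s8}.
Read '1': {s0, s1, s3, s4, s6, s8} → {s0, s1, s2, s3, s4, s6}.
Read '2': {s0, s1, s2, s3, s4, s6} → {s2, s3, s4, s5, s6, s7}.
Read '0': {s2, s3, s4, s5, s6, s7} → {s0, s1, s3, s4, s6, s8}.
Read '1': {s0, s1, s3, s4, s6, s8} → {s0, s1, s2, s3, s4, s6}.
State s7 is not in {s0, s1, s2, s3, s4, s6}.

No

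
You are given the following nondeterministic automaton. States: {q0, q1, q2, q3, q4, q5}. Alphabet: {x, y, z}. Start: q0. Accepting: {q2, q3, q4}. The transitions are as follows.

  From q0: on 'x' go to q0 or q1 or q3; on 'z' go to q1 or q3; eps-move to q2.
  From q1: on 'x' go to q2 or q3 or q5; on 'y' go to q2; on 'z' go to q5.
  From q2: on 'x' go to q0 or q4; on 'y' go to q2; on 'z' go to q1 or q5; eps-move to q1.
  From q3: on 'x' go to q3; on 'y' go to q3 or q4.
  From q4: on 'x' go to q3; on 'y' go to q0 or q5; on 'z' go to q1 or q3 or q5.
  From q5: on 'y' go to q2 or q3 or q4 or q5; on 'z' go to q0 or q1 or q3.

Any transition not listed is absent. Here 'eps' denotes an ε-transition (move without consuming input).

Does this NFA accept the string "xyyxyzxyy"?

Yes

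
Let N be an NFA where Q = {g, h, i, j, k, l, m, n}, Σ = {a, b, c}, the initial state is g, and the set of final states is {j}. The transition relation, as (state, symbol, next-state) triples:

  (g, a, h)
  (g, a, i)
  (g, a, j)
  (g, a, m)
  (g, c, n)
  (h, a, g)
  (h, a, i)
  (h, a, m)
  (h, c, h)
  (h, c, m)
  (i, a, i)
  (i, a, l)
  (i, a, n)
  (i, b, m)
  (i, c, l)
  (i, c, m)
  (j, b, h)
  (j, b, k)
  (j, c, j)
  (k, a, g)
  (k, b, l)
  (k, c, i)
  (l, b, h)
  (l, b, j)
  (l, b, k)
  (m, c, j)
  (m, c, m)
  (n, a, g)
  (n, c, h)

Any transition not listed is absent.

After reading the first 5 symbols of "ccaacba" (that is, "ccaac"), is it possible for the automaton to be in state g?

No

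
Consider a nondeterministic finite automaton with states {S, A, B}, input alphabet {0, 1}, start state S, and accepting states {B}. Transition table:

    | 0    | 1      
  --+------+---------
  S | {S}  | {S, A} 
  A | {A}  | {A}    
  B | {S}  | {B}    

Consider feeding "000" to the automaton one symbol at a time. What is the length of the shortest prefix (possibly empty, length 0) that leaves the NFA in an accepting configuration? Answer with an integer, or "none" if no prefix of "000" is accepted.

none

Start in {S}.
Read '0': {S} → {S}.
Read '0': {S} → {S}.
Read '0': {S} → {S}.
No reachable set along the way intersects F.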